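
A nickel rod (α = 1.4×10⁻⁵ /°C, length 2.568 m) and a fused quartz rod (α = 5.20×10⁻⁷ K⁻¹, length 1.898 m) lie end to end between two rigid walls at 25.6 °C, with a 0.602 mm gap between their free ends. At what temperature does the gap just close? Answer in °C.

T = 41.9 °C

Gap closes when ΔL₁ + ΔL₂ = 0.602 mm = 6.02×10⁻⁴ m
(α₁L₁ + α₂L₂)ΔT = g
α₁L₁ + α₂L₂ = 1.4×10⁻⁵×2.568 + 5.20×10⁻⁷×1.898 = 3.693896×10⁻⁵ m/K
ΔT = 6.02×10⁻⁴ / 3.693896×10⁻⁵ = 16.297 K
T = 25.6 + 16.297 = 41.897 °C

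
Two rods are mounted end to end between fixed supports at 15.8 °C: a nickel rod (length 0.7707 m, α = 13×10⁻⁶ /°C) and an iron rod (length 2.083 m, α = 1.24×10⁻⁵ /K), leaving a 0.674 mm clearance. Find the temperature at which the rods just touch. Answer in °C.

T = 34.6 °C

α₁L₁ = 1.00191×10⁻⁵ m/K, α₂L₂ = 2.58292×10⁻⁵ m/K → total 3.58483×10⁻⁵ m/K
ΔT = g/(α₁L₁+α₂L₂) = 6.74×10⁻⁴ / 3.58483×10⁻⁵ = 18.801 K
T = 15.8 + 18.801 = 34.601 °C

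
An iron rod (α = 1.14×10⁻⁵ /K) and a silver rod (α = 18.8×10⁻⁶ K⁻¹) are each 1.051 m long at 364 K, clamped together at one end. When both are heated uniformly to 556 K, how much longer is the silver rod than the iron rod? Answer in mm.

ΔT = 192 K
iron: ΔL = 1.14×10⁻⁵ × 1.051 m × 192 = 2.3004×10⁻³ m = 2.3004 mm
silver: ΔL = 18.8×10⁻⁶ × 1.051 m × 192 = 3.7937×10⁻³ m = 3.7937 mm
difference = 3.7937 − 2.3004 = 1.4933 mm

1.49 mm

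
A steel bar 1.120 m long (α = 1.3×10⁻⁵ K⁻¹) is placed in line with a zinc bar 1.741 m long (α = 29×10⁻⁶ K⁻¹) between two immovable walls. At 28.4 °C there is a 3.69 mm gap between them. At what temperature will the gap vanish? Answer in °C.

T = 85.1 °C

α₁L₁ = 1.456×10⁻⁵ m/K, α₂L₂ = 5.0489×10⁻⁵ m/K → total 6.5049×10⁻⁵ m/K
ΔT = g/(α₁L₁+α₂L₂) = 3.69×10⁻³ / 6.5049×10⁻⁵ = 56.726 K
T = 28.4 + 56.726 = 85.126 °C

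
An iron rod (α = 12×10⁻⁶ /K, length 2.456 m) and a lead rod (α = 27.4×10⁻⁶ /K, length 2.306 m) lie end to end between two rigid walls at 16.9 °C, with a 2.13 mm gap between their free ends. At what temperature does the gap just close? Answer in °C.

T = 39.9 °C

Gap closes when ΔL₁ + ΔL₂ = 2.13 mm = 2.13×10⁻³ m
(α₁L₁ + α₂L₂)ΔT = g
α₁L₁ + α₂L₂ = 12×10⁻⁶×2.456 + 27.4×10⁻⁶×2.306 = 9.26564×10⁻⁵ m/K
ΔT = 2.13×10⁻³ / 9.26564×10⁻⁵ = 22.988 K
T = 16.9 + 22.988 = 39.888 °C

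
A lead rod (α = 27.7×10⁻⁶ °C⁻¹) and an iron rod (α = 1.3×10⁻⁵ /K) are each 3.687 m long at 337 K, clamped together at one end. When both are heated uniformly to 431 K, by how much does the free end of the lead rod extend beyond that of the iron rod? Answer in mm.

ΔT = 94 K
lead: ΔL = 27.7×10⁻⁶ × 3.687 m × 94 = 9.6002×10⁻³ m = 9.6002 mm
iron: ΔL = 1.3×10⁻⁵ × 3.687 m × 94 = 4.5055×10⁻³ m = 4.5055 mm
difference = 9.6002 − 4.5055 = 5.0947 mm

5.09 mm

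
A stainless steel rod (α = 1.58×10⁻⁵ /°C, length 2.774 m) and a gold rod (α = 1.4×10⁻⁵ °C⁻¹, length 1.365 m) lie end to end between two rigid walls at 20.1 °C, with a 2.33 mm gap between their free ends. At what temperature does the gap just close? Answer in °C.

Gap closes when ΔL₁ + ΔL₂ = 2.33 mm = 2.33×10⁻³ m
(α₁L₁ + α₂L₂)ΔT = g
α₁L₁ + α₂L₂ = 1.58×10⁻⁵×2.774 + 1.4×10⁻⁵×1.365 = 6.29392×10⁻⁵ m/K
ΔT = 2.33×10⁻³ / 6.29392×10⁻⁵ = 37.020 K
T = 20.1 + 37.020 = 57.120 °C

T = 57.1 °C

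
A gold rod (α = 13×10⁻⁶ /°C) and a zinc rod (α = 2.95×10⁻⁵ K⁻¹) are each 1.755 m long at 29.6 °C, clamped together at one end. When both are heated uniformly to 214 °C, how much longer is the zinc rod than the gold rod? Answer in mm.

ΔT = 184.4 K
gold: ΔL = 13×10⁻⁶ × 1.755 m × 184.4 = 4.2071×10⁻³ m = 4.2071 mm
zinc: ΔL = 2.95×10⁻⁵ × 1.755 m × 184.4 = 9.5468×10⁻³ m = 9.5468 mm
difference = 9.5468 − 4.2071 = 5.3397 mm

5.34 mm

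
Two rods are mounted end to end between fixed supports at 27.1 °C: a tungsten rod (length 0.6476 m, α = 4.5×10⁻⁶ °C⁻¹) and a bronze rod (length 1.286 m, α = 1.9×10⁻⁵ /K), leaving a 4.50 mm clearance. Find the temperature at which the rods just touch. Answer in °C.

T = 192 °C

α₁L₁ = 2.9142×10⁻⁶ m/K, α₂L₂ = 2.4434×10⁻⁵ m/K → total 2.73482×10⁻⁵ m/K
ΔT = g/(α₁L₁+α₂L₂) = 4.50×10⁻³ / 2.73482×10⁻⁵ = 164.54 K
T = 27.1 + 164.54 = 191.64 °C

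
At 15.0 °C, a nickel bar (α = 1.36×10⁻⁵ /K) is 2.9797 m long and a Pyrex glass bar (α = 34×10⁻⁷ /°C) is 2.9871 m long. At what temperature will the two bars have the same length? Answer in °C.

Equal length when α₁L₁ΔT − α₂L₂ΔT = L₂ − L₁ = 7.40×10⁻³ m
α₁L₁ = 4.052392×10⁻⁵, α₂L₂ = 1.015614×10⁻⁵ → Δ(αL) = 3.036778×10⁻⁵ m/K
ΔT = 7.40×10⁻³ / 3.036778×10⁻⁵ = 243.679 K, so T = 15.0 + 243.679 = 258.679 °C

T = 258.7 °C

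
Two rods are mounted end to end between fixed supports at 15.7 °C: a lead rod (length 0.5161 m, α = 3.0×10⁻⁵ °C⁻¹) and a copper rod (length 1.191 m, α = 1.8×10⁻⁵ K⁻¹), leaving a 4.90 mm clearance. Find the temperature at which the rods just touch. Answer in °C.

T = 148 °C

α₁L₁ = 1.5483×10⁻⁵ m/K, α₂L₂ = 2.1438×10⁻⁵ m/K → total 3.6921×10⁻⁵ m/K
ΔT = g/(α₁L₁+α₂L₂) = 4.90×10⁻³ / 3.6921×10⁻⁵ = 132.72 K
T = 15.7 + 132.72 = 148.42 °C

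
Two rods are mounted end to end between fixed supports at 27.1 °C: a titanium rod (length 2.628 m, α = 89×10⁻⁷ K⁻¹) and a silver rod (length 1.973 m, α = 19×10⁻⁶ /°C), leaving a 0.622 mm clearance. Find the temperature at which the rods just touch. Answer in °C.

T = 37.3 °C

Gap closes when ΔL₁ + ΔL₂ = 0.622 mm = 6.22×10⁻⁴ m
(α₁L₁ + α₂L₂)ΔT = g
α₁L₁ + α₂L₂ = 89×10⁻⁷×2.628 + 19×10⁻⁶×1.973 = 6.08762×10⁻⁵ m/K
ΔT = 6.22×10⁻⁴ / 6.08762×10⁻⁵ = 10.217 K
T = 27.1 + 10.217 = 37.317 °C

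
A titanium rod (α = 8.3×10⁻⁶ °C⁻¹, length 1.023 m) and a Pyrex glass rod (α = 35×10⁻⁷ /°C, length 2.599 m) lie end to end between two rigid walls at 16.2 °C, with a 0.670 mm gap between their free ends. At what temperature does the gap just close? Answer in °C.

T = 54.3 °C

α₁L₁ = 8.4909×10⁻⁶ m/K, α₂L₂ = 9.0965×10⁻⁶ m/K → total 1.75874×10⁻⁵ m/K
ΔT = g/(α₁L₁+α₂L₂) = 6.70×10⁻⁴ / 1.75874×10⁻⁵ = 38.095 K
T = 16.2 + 38.095 = 54.295 °C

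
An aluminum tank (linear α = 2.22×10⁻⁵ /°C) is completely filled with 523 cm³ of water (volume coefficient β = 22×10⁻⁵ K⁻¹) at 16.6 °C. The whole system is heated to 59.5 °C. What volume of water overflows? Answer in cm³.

3.44 cm³

The tank also expands: β_container ≈ 3α = 6.66×10⁻⁵ /K
Net overflow = V₀(β_liq − 3α_cont)ΔT
β − 3α = 2.20×10⁻⁴ − 6.66×10⁻⁵ = 1.534×10⁻⁴ /K; ΔT = 42.9 K
ΔV = 523 × 1.534×10⁻⁴ × 42.9 = 3.44 cm³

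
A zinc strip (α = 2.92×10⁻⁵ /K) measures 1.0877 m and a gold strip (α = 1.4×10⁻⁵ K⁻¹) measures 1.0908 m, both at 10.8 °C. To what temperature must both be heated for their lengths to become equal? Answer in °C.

Equal length when α₁L₁ΔT − α₂L₂ΔT = L₂ − L₁ = 3.10×10⁻³ m
α₁L₁ = 3.176084×10⁻⁵, α₂L₂ = 1.52712×10⁻⁵ → Δ(αL) = 1.648964×10⁻⁵ m/K
ΔT = 3.10×10⁻³ / 1.648964×10⁻⁵ = 187.997 K, so T = 10.8 + 187.997 = 198.797 °C

T = 198.8 °C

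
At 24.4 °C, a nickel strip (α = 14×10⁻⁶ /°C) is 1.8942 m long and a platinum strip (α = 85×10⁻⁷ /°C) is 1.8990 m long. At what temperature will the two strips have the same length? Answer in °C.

Equal length when α₁L₁ΔT − α₂L₂ΔT = L₂ − L₁ = 4.80×10⁻³ m
α₁L₁ = 2.65188×10⁻⁵, α₂L₂ = 1.61415×10⁻⁵ → Δ(αL) = 1.03773×10⁻⁵ m/K
ΔT = 4.80×10⁻³ / 1.03773×10⁻⁵ = 462.548 K, so T = 24.4 + 462.548 = 486.948 °C

T = 486.9 °C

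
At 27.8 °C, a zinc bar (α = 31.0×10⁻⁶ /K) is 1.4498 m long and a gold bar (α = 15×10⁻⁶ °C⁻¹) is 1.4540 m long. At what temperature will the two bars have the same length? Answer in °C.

T = 209.4 °C

L₁(1 + α₁ΔT) = L₂(1 + α₂ΔT) ⇒ ΔT = (L₂ − L₁)/(α₁L₁ − α₂L₂)
L₂ − L₁ = 1.4540 − 1.4498 = 4.20×10⁻³ m
α₁L₁ − α₂L₂ = 31.0×10⁻⁶×1.4498 − 15×10⁻⁶×1.4540 = 2.31338×10⁻⁵ m/K
ΔT = 4.20×10⁻³ / 2.31338×10⁻⁵ = 181.553 K
T = 27.8 + 181.553 = 209.353 °C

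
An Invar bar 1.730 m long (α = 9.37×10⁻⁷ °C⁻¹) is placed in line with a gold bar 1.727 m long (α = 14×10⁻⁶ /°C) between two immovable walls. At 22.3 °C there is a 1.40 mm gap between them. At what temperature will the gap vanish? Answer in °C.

T = 76.6 °C

Gap closes when ΔL₁ + ΔL₂ = 1.40 mm = 1.40×10⁻³ m
(α₁L₁ + α₂L₂)ΔT = g
α₁L₁ + α₂L₂ = 9.37×10⁻⁷×1.730 + 14×10⁻⁶×1.727 = 2.579901×10⁻⁵ m/K
ΔT = 1.40×10⁻³ / 2.579901×10⁻⁵ = 54.266 K
T = 22.3 + 54.266 = 76.566 °C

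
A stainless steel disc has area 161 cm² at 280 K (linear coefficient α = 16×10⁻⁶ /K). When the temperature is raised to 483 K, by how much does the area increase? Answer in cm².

Area coefficient ≈ 2α; |ΔT| = 203 K
ΔA = 2αA₀ΔT = 2(16×10⁻⁶)(161)(203) = 1.05 cm²

ΔA = 1.05 cm²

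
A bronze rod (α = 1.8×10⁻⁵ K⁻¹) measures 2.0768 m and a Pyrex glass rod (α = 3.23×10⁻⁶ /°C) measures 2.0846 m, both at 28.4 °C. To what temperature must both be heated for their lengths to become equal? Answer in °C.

T = 282.9 °C

Equal length when α₁L₁ΔT − α₂L₂ΔT = L₂ − L₁ = 7.80×10⁻³ m
α₁L₁ = 3.73824×10⁻⁵, α₂L₂ = 6.733258×10⁻⁶ → Δ(αL) = 3.0649142×10⁻⁵ m/K
ΔT = 7.80×10⁻³ / 3.0649142×10⁻⁵ = 254.493 K, so T = 28.4 + 254.493 = 282.893 °C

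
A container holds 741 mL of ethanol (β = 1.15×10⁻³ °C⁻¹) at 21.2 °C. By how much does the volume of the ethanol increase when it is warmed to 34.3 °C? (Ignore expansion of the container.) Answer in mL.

|ΔT| = |34.3 − 21.2| = 13.1 K
ΔV = βV₀ΔT = (1.15×10⁻³)(741)(13.1) = 11.2 mL

ΔV = 11.2 mL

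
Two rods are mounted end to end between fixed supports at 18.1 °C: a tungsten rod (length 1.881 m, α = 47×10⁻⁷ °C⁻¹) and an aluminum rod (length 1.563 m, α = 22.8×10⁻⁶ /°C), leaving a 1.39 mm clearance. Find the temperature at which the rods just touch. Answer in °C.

Gap closes when ΔL₁ + ΔL₂ = 1.39 mm = 1.39×10⁻³ m
(α₁L₁ + α₂L₂)ΔT = g
α₁L₁ + α₂L₂ = 47×10⁻⁷×1.881 + 22.8×10⁻⁶×1.563 = 4.44771×10⁻⁵ m/K
ΔT = 1.39×10⁻³ / 4.44771×10⁻⁵ = 31.252 K
T = 18.1 + 31.252 = 49.352 °C

T = 49.4 °C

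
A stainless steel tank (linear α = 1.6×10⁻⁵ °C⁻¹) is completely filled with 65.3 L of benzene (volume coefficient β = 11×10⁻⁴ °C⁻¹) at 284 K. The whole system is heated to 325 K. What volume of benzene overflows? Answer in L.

2.82 L

The tank also expands: β_container ≈ 3α = 4.8×10⁻⁵ /K
Net overflow = V₀(β_liq − 3α_cont)ΔT
β − 3α = 1.10×10⁻³ − 4.8×10⁻⁵ = 1.052×10⁻³ /K; ΔT = 41 K
ΔV = 65.3 × 1.052×10⁻³ × 41 = 2.82 L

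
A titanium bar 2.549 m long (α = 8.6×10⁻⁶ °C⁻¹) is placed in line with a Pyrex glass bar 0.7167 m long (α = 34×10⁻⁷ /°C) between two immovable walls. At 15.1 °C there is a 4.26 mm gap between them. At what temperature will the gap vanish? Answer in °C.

T = 190 °C

α₁L₁ = 2.19214×10⁻⁵ m/K, α₂L₂ = 2.43678×10⁻⁶ m/K → total 2.435818×10⁻⁵ m/K
ΔT = g/(α₁L₁+α₂L₂) = 4.26×10⁻³ / 2.435818×10⁻⁵ = 174.89 K
T = 15.1 + 174.89 = 189.99 °C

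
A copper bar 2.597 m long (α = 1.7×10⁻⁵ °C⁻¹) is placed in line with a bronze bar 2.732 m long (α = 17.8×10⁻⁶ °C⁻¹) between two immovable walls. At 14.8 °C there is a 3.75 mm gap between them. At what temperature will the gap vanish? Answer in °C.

α₁L₁ = 4.4149×10⁻⁵ m/K, α₂L₂ = 4.86296×10⁻⁵ m/K → total 9.27786×10⁻⁵ m/K
ΔT = g/(α₁L₁+α₂L₂) = 3.75×10⁻³ / 9.27786×10⁻⁵ = 40.419 K
T = 14.8 + 40.419 = 55.219 °C

T = 55.2 °C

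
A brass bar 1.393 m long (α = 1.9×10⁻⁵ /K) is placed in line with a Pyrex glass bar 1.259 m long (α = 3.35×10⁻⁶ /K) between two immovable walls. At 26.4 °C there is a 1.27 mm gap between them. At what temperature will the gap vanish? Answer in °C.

α₁L₁ = 2.6467×10⁻⁵ m/K, α₂L₂ = 4.21765×10⁻⁶ m/K → total 3.068465×10⁻⁵ m/K
ΔT = g/(α₁L₁+α₂L₂) = 1.27×10⁻³ / 3.068465×10⁻⁵ = 41.389 K
T = 26.4 + 41.389 = 67.789 °C

T = 67.8 °C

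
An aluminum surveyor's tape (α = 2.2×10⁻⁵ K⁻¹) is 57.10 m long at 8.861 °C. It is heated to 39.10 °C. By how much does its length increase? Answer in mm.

|ΔT| = |39.10 − 8.861| = 30.239 K
ΔL = αL₀ΔT = (2.2×10⁻⁵)(57.10)(30.239) = 3.80×10⁻² m

ΔL = 38.0 mm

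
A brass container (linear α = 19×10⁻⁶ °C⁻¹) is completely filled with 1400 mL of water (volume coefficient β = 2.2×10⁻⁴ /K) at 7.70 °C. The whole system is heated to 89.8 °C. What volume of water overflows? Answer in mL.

18.7 mL

The container also expands: β_container ≈ 3α = 5.7×10⁻⁵ /K
Net overflow = V₀(β_liq − 3α_cont)ΔT
β − 3α = 2.20×10⁻⁴ − 5.7×10⁻⁵ = 1.63×10⁻⁴ /K; ΔT = 82.10 K
ΔV = 1400 × 1.63×10⁻⁴ × 82.10 = 18.7 mL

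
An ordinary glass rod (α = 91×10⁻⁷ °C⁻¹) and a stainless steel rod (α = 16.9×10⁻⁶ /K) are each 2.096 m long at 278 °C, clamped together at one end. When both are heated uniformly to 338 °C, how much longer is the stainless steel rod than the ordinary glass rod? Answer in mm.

ΔT = 60 K
ordinary glass: ΔL = 91×10⁻⁷ × 2.096 m × 60 = 1.1444×10⁻³ m = 1.1444 mm
stainless steel: ΔL = 16.9×10⁻⁶ × 2.096 m × 60 = 2.1253×10⁻³ m = 2.1253 mm
difference = 2.1253 − 1.1444 = 0.9809 mm

0.981 mm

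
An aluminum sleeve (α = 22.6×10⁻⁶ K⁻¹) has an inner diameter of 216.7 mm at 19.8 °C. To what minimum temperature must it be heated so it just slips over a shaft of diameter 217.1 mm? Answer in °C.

T = 101 °C

Required Δd = 217.1 − 216.7 = 0.4 mm
Δd = αd₀ΔT ⇒ ΔT = Δd/(αd₀) = 0.4 / (22.6×10⁻⁶ × 216.7) = 81.68 K
T_min = 19.8 + 81.68 = 101.48 °C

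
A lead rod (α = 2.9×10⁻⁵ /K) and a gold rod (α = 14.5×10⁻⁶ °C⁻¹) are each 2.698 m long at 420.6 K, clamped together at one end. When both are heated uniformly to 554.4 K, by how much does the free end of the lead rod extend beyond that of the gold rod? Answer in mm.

5.23 mm

ΔT = 133.8 K
lead: ΔL = 2.9×10⁻⁵ × 2.698 m × 133.8 = 1.0469×10⁻² m = 10.469 mm
gold: ΔL = 14.5×10⁻⁶ × 2.698 m × 133.8 = 5.2344×10⁻³ m = 5.2344 mm
difference = 10.469 − 5.2344 = 5.2346 mm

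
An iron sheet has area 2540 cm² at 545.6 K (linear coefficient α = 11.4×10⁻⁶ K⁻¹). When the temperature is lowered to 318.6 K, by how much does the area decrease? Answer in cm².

Area coefficient ≈ 2α; |ΔT| = 227.0 K
ΔA = 2αA₀ΔT = 2(11.4×10⁻⁶)(2540)(227.0) = 13.1 cm²

ΔA = 13.1 cm²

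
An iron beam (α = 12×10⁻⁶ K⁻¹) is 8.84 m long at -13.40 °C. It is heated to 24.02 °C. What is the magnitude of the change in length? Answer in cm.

|ΔT| = |24.02 − (-13.40)| = 37.42 K
ΔL = αL₀ΔT = (12×10⁻⁶)(8.84)(37.42) = 3.97×10⁻³ m

ΔL = 0.397 cm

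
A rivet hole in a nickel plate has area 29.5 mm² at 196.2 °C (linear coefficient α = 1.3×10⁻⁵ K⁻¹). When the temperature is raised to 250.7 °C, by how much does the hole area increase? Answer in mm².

Area coefficient ≈ 2α; |ΔT| = 54.5 K
ΔA = 2αA₀ΔT = 2(1.3×10⁻⁵)(29.5)(54.5) = 0.0418 mm²

ΔA = 0.0418 mm²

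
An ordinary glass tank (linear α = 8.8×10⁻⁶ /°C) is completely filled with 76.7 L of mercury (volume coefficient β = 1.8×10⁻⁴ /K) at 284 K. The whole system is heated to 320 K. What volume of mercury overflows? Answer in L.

0.424 L

The tank also expands: β_container ≈ 3α = 2.64×10⁻⁵ /K
Net overflow = V₀(β_liq − 3α_cont)ΔT
β − 3α = 1.80×10⁻⁴ − 2.64×10⁻⁵ = 1.536×10⁻⁴ /K; ΔT = 36 K
ΔV = 76.7 × 1.536×10⁻⁴ × 36 = 0.424 L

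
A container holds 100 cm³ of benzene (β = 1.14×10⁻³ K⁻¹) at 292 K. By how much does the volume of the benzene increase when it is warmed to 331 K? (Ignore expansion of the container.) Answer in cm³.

ΔV = 4.45 cm³

|ΔT| = |331 − 292| = 39 K
ΔV = βV₀ΔT = (1.14×10⁻³)(100)(39) = 4.45 cm³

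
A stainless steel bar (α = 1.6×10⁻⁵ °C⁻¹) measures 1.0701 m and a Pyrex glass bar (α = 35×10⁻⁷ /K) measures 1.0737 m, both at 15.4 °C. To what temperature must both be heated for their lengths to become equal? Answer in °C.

T = 284.8 °C

L₁(1 + α₁ΔT) = L₂(1 + α₂ΔT) ⇒ ΔT = (L₂ − L₁)/(α₁L₁ − α₂L₂)
L₂ − L₁ = 1.0737 − 1.0701 = 3.60×10⁻³ m
α₁L₁ − α₂L₂ = 1.6×10⁻⁵×1.0701 − 35×10⁻⁷×1.0737 = 1.336365×10⁻⁵ m/K
ΔT = 3.60×10⁻³ / 1.336365×10⁻⁵ = 269.387 K
T = 15.4 + 269.387 = 284.787 °C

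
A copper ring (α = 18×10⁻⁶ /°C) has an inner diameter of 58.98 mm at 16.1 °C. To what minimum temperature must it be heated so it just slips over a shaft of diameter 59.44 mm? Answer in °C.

Required Δd = 59.44 − 58.98 = 0.46 mm
Δd = αd₀ΔT ⇒ ΔT = Δd/(αd₀) = 0.46 / (18×10⁻⁶ × 58.98) = 433.29 K
T_min = 16.1 + 433.29 = 449.39 °C

T = 449 °C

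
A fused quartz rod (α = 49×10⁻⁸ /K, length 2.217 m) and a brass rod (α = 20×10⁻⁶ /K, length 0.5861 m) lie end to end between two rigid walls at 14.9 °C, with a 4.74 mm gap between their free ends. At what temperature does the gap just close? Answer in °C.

Gap closes when ΔL₁ + ΔL₂ = 4.74 mm = 4.74×10⁻³ m
(α₁L₁ + α₂L₂)ΔT = g
α₁L₁ + α₂L₂ = 49×10⁻⁸×2.217 + 20×10⁻⁶×0.5861 = 1.280833×10⁻⁵ m/K
ΔT = 4.74×10⁻³ / 1.280833×10⁻⁵ = 370.07 K
T = 14.9 + 370.07 = 384.97 °C

T = 385 °C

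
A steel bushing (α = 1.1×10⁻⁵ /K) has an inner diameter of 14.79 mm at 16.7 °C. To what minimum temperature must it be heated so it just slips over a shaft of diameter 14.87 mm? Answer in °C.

T = 508 °C

Required Δd = 14.87 − 14.79 = 0.08 mm
Δd = αd₀ΔT ⇒ ΔT = Δd/(αd₀) = 0.08 / (1.1×10⁻⁵ × 14.79) = 491.73 K
T_min = 16.7 + 491.73 = 508.43 °C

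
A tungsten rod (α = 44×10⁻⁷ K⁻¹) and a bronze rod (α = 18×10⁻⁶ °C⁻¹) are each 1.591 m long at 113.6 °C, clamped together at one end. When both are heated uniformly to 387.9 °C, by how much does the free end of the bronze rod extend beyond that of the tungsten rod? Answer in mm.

ΔT = 274.3 K
tungsten: ΔL = 44×10⁻⁷ × 1.591 m × 274.3 = 1.9202×10⁻³ m = 1.9202 mm
bronze: ΔL = 18×10⁻⁶ × 1.591 m × 274.3 = 7.8554×10⁻³ m = 7.8554 mm
difference = 7.8554 − 1.9202 = 5.9352 mm

5.94 mm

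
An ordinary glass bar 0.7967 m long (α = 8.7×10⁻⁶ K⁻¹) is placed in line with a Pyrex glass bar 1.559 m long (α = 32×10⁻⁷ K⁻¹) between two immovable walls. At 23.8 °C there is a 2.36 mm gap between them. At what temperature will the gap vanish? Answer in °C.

α₁L₁ = 6.93129×10⁻⁶ m/K, α₂L₂ = 4.9888×10⁻⁶ m/K → total 1.192009×10⁻⁵ m/K
ΔT = g/(α₁L₁+α₂L₂) = 2.36×10⁻³ / 1.192009×10⁻⁵ = 197.99 K
T = 23.8 + 197.99 = 221.79 °C

T = 222 °C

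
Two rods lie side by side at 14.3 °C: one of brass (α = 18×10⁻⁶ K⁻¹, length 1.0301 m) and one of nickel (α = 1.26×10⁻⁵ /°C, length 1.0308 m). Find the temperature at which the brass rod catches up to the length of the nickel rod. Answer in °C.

T = 140.3 °C

Equal length when α₁L₁ΔT − α₂L₂ΔT = L₂ − L₁ = 7.00×10⁻⁴ m
α₁L₁ = 1.85418×10⁻⁵, α₂L₂ = 1.298808×10⁻⁵ → Δ(αL) = 5.55372×10⁻⁶ m/K
ΔT = 7.00×10⁻⁴ / 5.55372×10⁻⁶ = 126.042 K, so T = 14.3 + 126.042 = 140.342 °C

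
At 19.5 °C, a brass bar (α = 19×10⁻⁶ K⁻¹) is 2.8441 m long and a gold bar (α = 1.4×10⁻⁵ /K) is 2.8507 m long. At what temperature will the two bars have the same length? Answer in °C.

T = 486.7 °C

Equal length when α₁L₁ΔT − α₂L₂ΔT = L₂ − L₁ = 6.60×10⁻³ m
α₁L₁ = 5.40379×10⁻⁵, α₂L₂ = 3.99098×10⁻⁵ → Δ(αL) = 1.41281×10⁻⁵ m/K
ΔT = 6.60×10⁻³ / 1.41281×10⁻⁵ = 467.154 K, so T = 19.5 + 467.154 = 486.654 °C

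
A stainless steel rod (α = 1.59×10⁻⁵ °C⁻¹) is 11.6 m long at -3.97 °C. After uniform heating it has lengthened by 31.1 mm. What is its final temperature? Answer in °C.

T = 165 °C

ΔL = αL₀ΔT ⇒ ΔT = ΔL / (αL₀)
ΔT = 31.1×10⁻³ m / (1.59×10⁻⁵ × 11.6 m) = 168.62 K
T = -3.97 + 168.62 = 164.65 °C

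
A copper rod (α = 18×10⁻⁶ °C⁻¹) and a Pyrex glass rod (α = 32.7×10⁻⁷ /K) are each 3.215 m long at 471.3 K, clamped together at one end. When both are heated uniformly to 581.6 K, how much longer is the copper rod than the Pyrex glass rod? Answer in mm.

ΔT = 110.3 K
copper: ΔL = 18×10⁻⁶ × 3.215 m × 110.3 = 6.3831×10⁻³ m = 6.3831 mm
Pyrex glass: ΔL = 32.7×10⁻⁷ × 3.215 m × 110.3 = 1.1596×10⁻³ m = 1.1596 mm
difference = 6.3831 − 1.1596 = 5.2235 mm

5.22 mm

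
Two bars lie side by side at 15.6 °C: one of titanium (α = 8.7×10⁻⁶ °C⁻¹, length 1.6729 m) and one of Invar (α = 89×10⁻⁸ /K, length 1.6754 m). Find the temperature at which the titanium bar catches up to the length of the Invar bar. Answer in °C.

Equal length when α₁L₁ΔT − α₂L₂ΔT = L₂ − L₁ = 2.50×10⁻³ m
α₁L₁ = 1.455423×10⁻⁵, α₂L₂ = 1.491106×10⁻⁶ → Δ(αL) = 1.3063124×10⁻⁵ m/K
ΔT = 2.50×10⁻³ / 1.3063124×10⁻⁵ = 191.378 K, so T = 15.6 + 191.378 = 206.978 °C

T = 207.0 °C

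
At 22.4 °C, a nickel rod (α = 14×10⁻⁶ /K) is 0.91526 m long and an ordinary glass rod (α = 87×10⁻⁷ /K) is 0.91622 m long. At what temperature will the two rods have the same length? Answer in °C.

T = 220.6 °C

L₁(1 + α₁ΔT) = L₂(1 + α₂ΔT) ⇒ ΔT = (L₂ − L₁)/(α₁L₁ − α₂L₂)
L₂ − L₁ = 0.91622 − 0.91526 = 9.60×10⁻⁴ m
α₁L₁ − α₂L₂ = 14×10⁻⁶×0.91526 − 87×10⁻⁷×0.91622 = 4.842526×10⁻⁶ m/K
ΔT = 9.60×10⁻⁴ / 4.842526×10⁻⁶ = 198.244 K
T = 22.4 + 198.244 = 220.644 °C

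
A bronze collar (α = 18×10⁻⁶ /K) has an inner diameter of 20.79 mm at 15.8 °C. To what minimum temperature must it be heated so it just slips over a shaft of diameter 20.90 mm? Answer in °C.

Required Δd = 20.90 − 20.79 = 0.11 mm
Δd = αd₀ΔT ⇒ ΔT = Δd/(αd₀) = 0.11 / (18×10⁻⁶ × 20.79) = 293.94 K
T_min = 15.8 + 293.94 = 309.74 °C

T = 310 °C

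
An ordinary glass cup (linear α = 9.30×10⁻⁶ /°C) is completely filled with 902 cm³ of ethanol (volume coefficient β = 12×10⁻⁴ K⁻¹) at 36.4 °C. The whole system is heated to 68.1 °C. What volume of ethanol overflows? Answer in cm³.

The cup also expands: β_container ≈ 3α = 2.79×10⁻⁵ /K
Net overflow = V₀(β_liq − 3α_cont)ΔT
β − 3α = 1.20×10⁻³ − 2.79×10⁻⁵ = 1.1721×10⁻³ /K; ΔT = 31.7 K
ΔV = 902 × 1.1721×10⁻³ × 31.7 = 33.5 cm³

33.5 cm³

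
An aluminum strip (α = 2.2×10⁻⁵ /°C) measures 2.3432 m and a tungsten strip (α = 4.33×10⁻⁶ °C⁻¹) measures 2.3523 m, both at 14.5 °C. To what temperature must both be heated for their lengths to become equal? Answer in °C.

T = 234.5 °C

L₁(1 + α₁ΔT) = L₂(1 + α₂ΔT) ⇒ ΔT = (L₂ − L₁)/(α₁L₁ − α₂L₂)
L₂ − L₁ = 2.3523 − 2.3432 = 9.10×10⁻³ m
α₁L₁ − α₂L₂ = 2.2×10⁻⁵×2.3432 − 4.33×10⁻⁶×2.3523 = 4.1364941×10⁻⁵ m/K
ΔT = 9.10×10⁻³ / 4.1364941×10⁻⁵ = 219.993 K
T = 14.5 + 219.993 = 234.493 °C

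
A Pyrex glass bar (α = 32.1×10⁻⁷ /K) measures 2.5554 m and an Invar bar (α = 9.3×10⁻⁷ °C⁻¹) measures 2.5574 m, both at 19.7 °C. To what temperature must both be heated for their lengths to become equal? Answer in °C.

T = 363.1 °C

Equal length when α₁L₁ΔT − α₂L₂ΔT = L₂ − L₁ = 2.00×10⁻³ m
α₁L₁ = 8.202834×10⁻⁶, α₂L₂ = 2.378382×10⁻⁶ → Δ(αL) = 5.824452×10⁻⁶ m/K
ΔT = 2.00×10⁻³ / 5.824452×10⁻⁶ = 343.380 K, so T = 19.7 + 343.380 = 363.080 °C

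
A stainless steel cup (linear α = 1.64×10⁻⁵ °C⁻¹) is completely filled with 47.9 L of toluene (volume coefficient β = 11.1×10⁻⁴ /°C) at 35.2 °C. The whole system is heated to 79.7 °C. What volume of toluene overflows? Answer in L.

2.26 L

The cup also expands: β_container ≈ 3α = 4.92×10⁻⁵ /K
Net overflow = V₀(β_liq − 3α_cont)ΔT
β − 3α = 1.11×10⁻³ − 4.92×10⁻⁵ = 1.0608×10⁻³ /K; ΔT = 44.5 K
ΔV = 47.9 × 1.0608×10⁻³ × 44.5 = 2.26 L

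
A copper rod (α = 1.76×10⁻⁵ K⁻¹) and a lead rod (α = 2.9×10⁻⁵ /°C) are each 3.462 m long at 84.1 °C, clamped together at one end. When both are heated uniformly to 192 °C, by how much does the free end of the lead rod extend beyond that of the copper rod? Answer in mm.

ΔT = 107.9 K
copper: ΔL = 1.76×10⁻⁵ × 3.462 m × 107.9 = 6.5745×10⁻³ m = 6.5745 mm
lead: ΔL = 2.9×10⁻⁵ × 3.462 m × 107.9 = 1.0833×10⁻² m = 10.833 mm
difference = 10.833 − 6.5745 = 4.2585 mm

4.26 mm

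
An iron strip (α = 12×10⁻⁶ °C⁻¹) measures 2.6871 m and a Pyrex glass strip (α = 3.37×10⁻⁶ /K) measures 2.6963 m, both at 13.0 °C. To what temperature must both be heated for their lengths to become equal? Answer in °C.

T = 410.3 °C

Equal length when α₁L₁ΔT − α₂L₂ΔT = L₂ − L₁ = 9.20×10⁻³ m
α₁L₁ = 3.22452×10⁻⁵, α₂L₂ = 9.086531×10⁻⁶ → Δ(αL) = 2.3158669×10⁻⁵ m/K
ΔT = 9.20×10⁻³ / 2.3158669×10⁻⁵ = 397.259 K, so T = 13.0 + 397.259 = 410.259 °C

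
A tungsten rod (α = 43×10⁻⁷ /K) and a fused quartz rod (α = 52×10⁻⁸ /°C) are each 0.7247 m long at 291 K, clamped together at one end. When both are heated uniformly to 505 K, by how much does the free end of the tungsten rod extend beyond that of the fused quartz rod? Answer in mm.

0.586 mm

ΔT = 214 K
tungsten: ΔL = 43×10⁻⁷ × 0.7247 m × 214 = 6.6687×10⁻⁴ m = 0.66687 mm
fused quartz: ΔL = 52×10⁻⁸ × 0.7247 m × 214 = 8.0645×10⁻⁵ m = 0.080645 mm
difference = 0.66687 − 0.080645 = 0.586225 mm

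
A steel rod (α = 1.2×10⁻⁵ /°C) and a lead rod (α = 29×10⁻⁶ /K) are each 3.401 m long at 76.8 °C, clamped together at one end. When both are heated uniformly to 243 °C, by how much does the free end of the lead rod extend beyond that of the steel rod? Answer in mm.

9.61 mm

ΔT = 166.2 K
steel: ΔL = 1.2×10⁻⁵ × 3.401 m × 166.2 = 6.7830×10⁻³ m = 6.7830 mm
lead: ΔL = 29×10⁻⁶ × 3.401 m × 166.2 = 1.6392×10⁻² m = 16.392 mm
difference = 16.392 − 6.7830 = 9.609 mm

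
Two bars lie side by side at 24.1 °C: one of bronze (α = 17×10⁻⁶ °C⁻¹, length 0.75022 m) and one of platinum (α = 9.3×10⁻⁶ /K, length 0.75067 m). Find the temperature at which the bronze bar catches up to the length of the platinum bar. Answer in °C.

T = 102.1 °C

L₁(1 + α₁ΔT) = L₂(1 + α₂ΔT) ⇒ ΔT = (L₂ − L₁)/(α₁L₁ − α₂L₂)
L₂ − L₁ = 0.75067 − 0.75022 = 4.50×10⁻⁴ m
α₁L₁ − α₂L₂ = 17×10⁻⁶×0.75022 − 9.3×10⁻⁶×0.75067 = 5.772509×10⁻⁶ m/K
ΔT = 4.50×10⁻⁴ / 5.772509×10⁻⁶ = 77.956 K
T = 24.1 + 77.956 = 102.056 °C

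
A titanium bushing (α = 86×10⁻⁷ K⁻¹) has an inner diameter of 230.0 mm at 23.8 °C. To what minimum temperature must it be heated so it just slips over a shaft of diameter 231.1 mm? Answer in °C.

Required Δd = 231.1 − 230.0 = 1.1 mm
Δd = αd₀ΔT ⇒ ΔT = Δd/(αd₀) = 1.1 / (86×10⁻⁷ × 230.0) = 556.12 K
T_min = 23.8 + 556.12 = 579.92 °C

T = 580 °C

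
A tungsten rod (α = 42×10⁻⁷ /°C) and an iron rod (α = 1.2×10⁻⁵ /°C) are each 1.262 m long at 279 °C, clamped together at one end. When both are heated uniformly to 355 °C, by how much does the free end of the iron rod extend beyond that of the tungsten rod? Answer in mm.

ΔT = 76 K
tungsten: ΔL = 42×10⁻⁷ × 1.262 m × 76 = 4.0283×10⁻⁴ m = 0.40283 mm
iron: ΔL = 1.2×10⁻⁵ × 1.262 m × 76 = 1.1509×10⁻³ m = 1.1509 mm
difference = 1.1509 − 0.40283 = 0.74807 mm

0.748 mm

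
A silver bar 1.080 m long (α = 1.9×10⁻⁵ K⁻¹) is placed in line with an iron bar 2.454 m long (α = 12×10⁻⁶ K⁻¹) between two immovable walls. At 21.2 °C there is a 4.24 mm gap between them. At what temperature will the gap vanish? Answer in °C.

α₁L₁ = 2.052×10⁻⁵ m/K, α₂L₂ = 2.9448×10⁻⁵ m/K → total 4.9968×10⁻⁵ m/K
ΔT = g/(α₁L₁+α₂L₂) = 4.24×10⁻³ / 4.9968×10⁻⁵ = 84.85 K
T = 21.2 + 84.85 = 106.05 °C

T = 106 °C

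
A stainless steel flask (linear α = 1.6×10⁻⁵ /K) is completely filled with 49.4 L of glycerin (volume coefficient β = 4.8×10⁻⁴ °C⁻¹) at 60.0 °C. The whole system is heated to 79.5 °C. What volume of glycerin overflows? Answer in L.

0.416 L

The flask also expands: β_container ≈ 3α = 4.8×10⁻⁵ /K
Net overflow = V₀(β_liq − 3α_cont)ΔT
β − 3α = 4.80×10⁻⁴ − 4.8×10⁻⁵ = 4.32×10⁻⁴ /K; ΔT = 19.5 K
ΔV = 49.4 × 4.32×10⁻⁴ × 19.5 = 0.416 L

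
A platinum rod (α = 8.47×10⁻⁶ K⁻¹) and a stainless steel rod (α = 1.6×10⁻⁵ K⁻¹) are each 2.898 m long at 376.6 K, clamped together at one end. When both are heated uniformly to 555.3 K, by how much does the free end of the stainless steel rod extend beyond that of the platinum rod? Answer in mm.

ΔT = 178.7 K
platinum: ΔL = 8.47×10⁻⁶ × 2.898 m × 178.7 = 4.3864×10⁻³ m = 4.3864 mm
stainless steel: ΔL = 1.6×10⁻⁵ × 2.898 m × 178.7 = 8.2860×10⁻³ m = 8.2860 mm
difference = 8.2860 − 4.3864 = 3.8996 mm

3.90 mm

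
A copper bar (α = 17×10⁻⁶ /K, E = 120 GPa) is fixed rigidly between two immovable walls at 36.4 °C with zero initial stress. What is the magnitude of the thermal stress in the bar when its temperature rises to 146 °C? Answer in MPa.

σ = 224 MPa

Fully constrained: the free strain ε = αΔT is blocked, so σ = Eε = EαΔT.
|ΔT| = 109.6 K
σ = 120×10⁹ × 17×10⁻⁶ × 109.6 = 2.24×10⁸ Pa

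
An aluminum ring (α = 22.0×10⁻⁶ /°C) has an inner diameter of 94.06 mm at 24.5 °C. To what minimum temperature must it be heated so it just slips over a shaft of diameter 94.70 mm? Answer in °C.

Required Δd = 94.70 − 94.06 = 0.64 mm
Δd = αd₀ΔT ⇒ ΔT = Δd/(αd₀) = 0.64 / (22.0×10⁻⁶ × 94.06) = 309.28 K
T_min = 24.5 + 309.28 = 333.78 °C

T = 334 °C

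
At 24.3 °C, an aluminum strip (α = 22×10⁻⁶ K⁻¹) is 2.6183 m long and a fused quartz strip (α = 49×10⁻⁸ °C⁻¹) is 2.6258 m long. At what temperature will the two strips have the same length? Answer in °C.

L₁(1 + α₁ΔT) = L₂(1 + α₂ΔT) ⇒ ΔT = (L₂ − L₁)/(α₁L₁ − α₂L₂)
L₂ − L₁ = 2.6258 − 2.6183 = 7.50×10⁻³ m
α₁L₁ − α₂L₂ = 22×10⁻⁶×2.6183 − 49×10⁻⁸×2.6258 = 5.6315958×10⁻⁵ m/K
ΔT = 7.50×10⁻³ / 5.6315958×10⁻⁵ = 133.177 K
T = 24.3 + 133.177 = 157.477 °C

T = 157.5 °C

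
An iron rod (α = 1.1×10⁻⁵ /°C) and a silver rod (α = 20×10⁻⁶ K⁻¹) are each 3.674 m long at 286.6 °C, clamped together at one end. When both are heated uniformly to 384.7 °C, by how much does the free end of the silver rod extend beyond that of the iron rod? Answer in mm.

3.24 mm

ΔT = 98.1 K
iron: ΔL = 1.1×10⁻⁵ × 3.674 m × 98.1 = 3.9646×10⁻³ m = 3.9646 mm
silver: ΔL = 20×10⁻⁶ × 3.674 m × 98.1 = 7.2084×10⁻³ m = 7.2084 mm
difference = 7.2084 − 3.9646 = 3.2438 mm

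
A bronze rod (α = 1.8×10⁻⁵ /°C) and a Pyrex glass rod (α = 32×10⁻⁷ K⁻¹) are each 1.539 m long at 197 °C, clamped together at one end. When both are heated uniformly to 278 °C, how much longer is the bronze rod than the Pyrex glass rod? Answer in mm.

1.84 mm

ΔT = 81 K
bronze: ΔL = 1.8×10⁻⁵ × 1.539 m × 81 = 2.2439×10⁻³ m = 2.2439 mm
Pyrex glass: ΔL = 32×10⁻⁷ × 1.539 m × 81 = 3.9891×10⁻⁴ m = 0.39891 mm
difference = 2.2439 − 0.39891 = 1.84499 mm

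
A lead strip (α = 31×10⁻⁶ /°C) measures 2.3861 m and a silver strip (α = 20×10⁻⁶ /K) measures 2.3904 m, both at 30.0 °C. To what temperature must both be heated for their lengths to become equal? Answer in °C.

T = 194.4 °C

L₁(1 + α₁ΔT) = L₂(1 + α₂ΔT) ⇒ ΔT = (L₂ − L₁)/(α₁L₁ − α₂L₂)
L₂ − L₁ = 2.3904 − 2.3861 = 4.30×10⁻³ m
α₁L₁ − α₂L₂ = 31×10⁻⁶×2.3861 − 20×10⁻⁶×2.3904 = 2.61611×10⁻⁵ m/K
ΔT = 4.30×10⁻³ / 2.61611×10⁻⁵ = 164.366 K
T = 30.0 + 164.366 = 194.366 °C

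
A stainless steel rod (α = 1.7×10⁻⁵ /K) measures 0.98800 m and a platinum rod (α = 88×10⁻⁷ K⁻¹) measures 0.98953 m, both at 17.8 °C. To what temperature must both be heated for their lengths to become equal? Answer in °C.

T = 207.0 °C

Equal length when α₁L₁ΔT − α₂L₂ΔT = L₂ − L₁ = 1.53×10⁻³ m
α₁L₁ = 1.6796×10⁻⁵, α₂L₂ = 8.707864×10⁻⁶ → Δ(αL) = 8.088136×10⁻⁶ m/K
ΔT = 1.53×10⁻³ / 8.088136×10⁻⁶ = 189.166 K, so T = 17.8 + 189.166 = 206.966 °C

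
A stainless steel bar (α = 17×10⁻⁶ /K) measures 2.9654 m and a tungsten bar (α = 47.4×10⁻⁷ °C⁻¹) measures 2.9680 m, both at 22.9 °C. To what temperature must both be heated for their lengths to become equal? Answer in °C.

T = 94.44 °C

L₁(1 + α₁ΔT) = L₂(1 + α₂ΔT) ⇒ ΔT = (L₂ − L₁)/(α₁L₁ − α₂L₂)
L₂ − L₁ = 2.9680 − 2.9654 = 2.60×10⁻³ m
α₁L₁ − α₂L₂ = 17×10⁻⁶×2.9654 − 47.4×10⁻⁷×2.9680 = 3.634348×10⁻⁵ m/K
ΔT = 2.60×10⁻³ / 3.634348×10⁻⁵ = 71.5397 K
T = 22.9 + 71.5397 = 94.4397 °C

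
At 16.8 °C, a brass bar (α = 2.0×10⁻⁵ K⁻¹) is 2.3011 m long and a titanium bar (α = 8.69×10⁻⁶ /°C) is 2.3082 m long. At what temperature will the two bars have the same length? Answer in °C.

Equal length when α₁L₁ΔT − α₂L₂ΔT = L₂ − L₁ = 7.10×10⁻³ m
α₁L₁ = 4.6022×10⁻⁵, α₂L₂ = 2.0058258×10⁻⁵ → Δ(αL) = 2.5963742×10⁻⁵ m/K
ΔT = 7.10×10⁻³ / 2.5963742×10⁻⁵ = 273.458 K, so T = 16.8 + 273.458 = 290.258 °C

T = 290.3 °C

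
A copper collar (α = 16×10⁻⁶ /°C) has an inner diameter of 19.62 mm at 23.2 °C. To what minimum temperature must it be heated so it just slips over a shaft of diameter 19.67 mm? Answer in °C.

T = 182 °C

Required Δd = 19.67 − 19.62 = 0.05 mm
Δd = αd₀ΔT ⇒ ΔT = Δd/(αd₀) = 0.05 / (16×10⁻⁶ × 19.62) = 159.28 K
T_min = 23.2 + 159.28 = 182.48 °C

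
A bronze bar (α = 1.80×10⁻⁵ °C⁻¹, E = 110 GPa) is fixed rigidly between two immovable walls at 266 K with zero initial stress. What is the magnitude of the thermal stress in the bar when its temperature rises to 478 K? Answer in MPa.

Fully constrained: the free strain ε = αΔT is blocked, so σ = Eε = EαΔT.
|ΔT| = 212 K
σ = 110×10⁹ × 1.80×10⁻⁵ × 212 = 4.20×10⁸ Pa

σ = 420 MPa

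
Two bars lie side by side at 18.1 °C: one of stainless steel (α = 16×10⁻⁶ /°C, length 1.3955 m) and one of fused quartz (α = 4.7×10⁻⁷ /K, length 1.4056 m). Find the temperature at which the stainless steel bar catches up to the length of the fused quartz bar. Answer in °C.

T = 484.2 °C

L₁(1 + α₁ΔT) = L₂(1 + α₂ΔT) ⇒ ΔT = (L₂ − L₁)/(α₁L₁ − α₂L₂)
L₂ − L₁ = 1.4056 − 1.3955 = 1.01×10⁻² m
α₁L₁ − α₂L₂ = 16×10⁻⁶×1.3955 − 4.7×10⁻⁷×1.4056 = 2.1667368×10⁻⁵ m/K
ΔT = 1.01×10⁻² / 2.1667368×10⁻⁵ = 466.139 K
T = 18.1 + 466.139 = 484.239 °C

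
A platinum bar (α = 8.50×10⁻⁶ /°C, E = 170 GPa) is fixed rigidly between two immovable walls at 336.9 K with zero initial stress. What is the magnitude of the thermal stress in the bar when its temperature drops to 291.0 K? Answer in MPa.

σ = 66.3 MPa

Fully constrained: the free strain ε = αΔT is blocked, so σ = Eε = EαΔT.
|ΔT| = 45.9 K
σ = 170×10⁹ × 8.50×10⁻⁶ × 45.9 = 6.63×10⁷ Pa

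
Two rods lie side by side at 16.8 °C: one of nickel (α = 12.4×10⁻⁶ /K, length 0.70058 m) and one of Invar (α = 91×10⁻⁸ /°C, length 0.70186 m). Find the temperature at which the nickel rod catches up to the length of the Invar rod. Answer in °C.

T = 175.8 °C

Equal length when α₁L₁ΔT − α₂L₂ΔT = L₂ − L₁ = 1.28×10⁻³ m
α₁L₁ = 8.687192×10⁻⁶, α₂L₂ = 6.386926×10⁻⁷ → Δ(αL) = 8.0484994×10⁻⁶ m/K
ΔT = 1.28×10⁻³ / 8.0484994×10⁻⁶ = 159.036 K, so T = 16.8 + 159.036 = 175.836 °C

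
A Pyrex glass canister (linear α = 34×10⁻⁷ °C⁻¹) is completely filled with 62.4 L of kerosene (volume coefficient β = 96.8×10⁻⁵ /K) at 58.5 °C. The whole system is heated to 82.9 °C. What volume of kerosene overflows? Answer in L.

1.46 L

The canister also expands: β_container ≈ 3α = 1.02×10⁻⁵ /K
Net overflow = V₀(β_liq − 3α_cont)ΔT
β − 3α = 9.68×10⁻⁴ − 1.02×10⁻⁵ = 9.578×10⁻⁴ /K; ΔT = 24.4 K
ΔV = 62.4 × 9.578×10⁻⁴ × 24.4 = 1.46 L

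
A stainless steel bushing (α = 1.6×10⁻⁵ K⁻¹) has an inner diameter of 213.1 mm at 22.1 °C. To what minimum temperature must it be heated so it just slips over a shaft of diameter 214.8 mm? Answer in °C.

Required Δd = 214.8 − 213.1 = 1.7 mm
Δd = αd₀ΔT ⇒ ΔT = Δd/(αd₀) = 1.7 / (1.6×10⁻⁵ × 213.1) = 498.59 K
T_min = 22.1 + 498.59 = 520.69 °C

T = 521 °C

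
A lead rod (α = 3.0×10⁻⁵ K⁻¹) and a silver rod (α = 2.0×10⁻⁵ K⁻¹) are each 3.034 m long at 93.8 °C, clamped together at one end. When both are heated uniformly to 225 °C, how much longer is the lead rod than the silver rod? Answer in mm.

3.98 mm

ΔT = 131.2 K
lead: ΔL = 3.0×10⁻⁵ × 3.034 m × 131.2 = 1.1942×10⁻² m = 11.942 mm
silver: ΔL = 2.0×10⁻⁵ × 3.034 m × 131.2 = 7.9612×10⁻³ m = 7.9612 mm
difference = 11.942 − 7.9612 = 3.9808 mm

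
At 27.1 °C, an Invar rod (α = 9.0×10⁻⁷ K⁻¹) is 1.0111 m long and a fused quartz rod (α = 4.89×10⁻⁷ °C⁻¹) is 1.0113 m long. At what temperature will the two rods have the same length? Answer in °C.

T = 508.5 °C

L₁(1 + α₁ΔT) = L₂(1 + α₂ΔT) ⇒ ΔT = (L₂ − L₁)/(α₁L₁ − α₂L₂)
L₂ − L₁ = 1.0113 − 1.0111 = 2.00×10⁻⁴ m
α₁L₁ − α₂L₂ = 9.0×10⁻⁷×1.0111 − 4.89×10⁻⁷×1.0113 = 4.154643×10⁻⁷ m/K
ΔT = 2.00×10⁻⁴ / 4.154643×10⁻⁷ = 481.389 K
T = 27.1 + 481.389 = 508.489 °C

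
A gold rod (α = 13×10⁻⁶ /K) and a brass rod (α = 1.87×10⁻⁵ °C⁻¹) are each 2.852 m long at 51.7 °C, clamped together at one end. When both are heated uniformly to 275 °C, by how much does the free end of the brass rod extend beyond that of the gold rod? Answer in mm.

3.63 mm

ΔT = 223.3 K
gold: ΔL = 13×10⁻⁶ × 2.852 m × 223.3 = 8.2791×10⁻³ m = 8.2791 mm
brass: ΔL = 1.87×10⁻⁵ × 2.852 m × 223.3 = 1.1909×10⁻² m = 11.909 mm
difference = 11.909 − 8.2791 = 3.6299 mm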